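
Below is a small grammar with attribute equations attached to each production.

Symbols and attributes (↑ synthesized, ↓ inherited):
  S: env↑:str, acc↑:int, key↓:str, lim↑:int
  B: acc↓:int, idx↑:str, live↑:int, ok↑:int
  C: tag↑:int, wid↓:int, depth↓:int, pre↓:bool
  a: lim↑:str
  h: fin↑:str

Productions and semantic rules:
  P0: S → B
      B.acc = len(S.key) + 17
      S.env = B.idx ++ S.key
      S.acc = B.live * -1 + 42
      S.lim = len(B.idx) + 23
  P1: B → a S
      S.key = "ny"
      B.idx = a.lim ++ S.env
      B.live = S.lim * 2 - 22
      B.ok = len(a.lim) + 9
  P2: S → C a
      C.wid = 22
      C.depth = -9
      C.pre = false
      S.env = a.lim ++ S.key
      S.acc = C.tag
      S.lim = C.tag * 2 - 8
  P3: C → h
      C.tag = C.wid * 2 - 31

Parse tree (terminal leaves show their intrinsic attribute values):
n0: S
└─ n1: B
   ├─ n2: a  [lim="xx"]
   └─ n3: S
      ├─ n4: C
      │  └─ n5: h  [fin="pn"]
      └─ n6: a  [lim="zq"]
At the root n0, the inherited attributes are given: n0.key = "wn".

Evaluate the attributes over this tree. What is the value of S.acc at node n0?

28

1. n0.key = "wn"  [given at root]
2. n1.acc = 19  [len(S.key) + 17]
3. n2.lim = "xx"  [terminal]
4. n3.key = "ny"  ["ny"]
5. n4.wid = 22  [22]
6. n4.depth = -9  [-9]
7. n4.pre = false  [false]
8. n5.fin = "pn"  [terminal]
9. n4.tag = 13  [C.wid * 2 - 31]
10. n6.lim = "zq"  [terminal]
11. n3.env = "zqny"  [a.lim ++ S.key]
12. n3.acc = 13  [C.tag]
13. n3.lim = 18  [C.tag * 2 - 8]
14. n1.idx = "xxzqny"  [a.lim ++ S.env]
15. n1.live = 14  [S.lim * 2 - 22]
16. n1.ok = 11  [len(a.lim) + 9]
17. n0.env = "xxzqnywn"  [B.idx ++ S.key]
18. n0.acc = 28  [B.live * -1 + 42]
19. n0.lim = 29  [len(B.idx) + 23]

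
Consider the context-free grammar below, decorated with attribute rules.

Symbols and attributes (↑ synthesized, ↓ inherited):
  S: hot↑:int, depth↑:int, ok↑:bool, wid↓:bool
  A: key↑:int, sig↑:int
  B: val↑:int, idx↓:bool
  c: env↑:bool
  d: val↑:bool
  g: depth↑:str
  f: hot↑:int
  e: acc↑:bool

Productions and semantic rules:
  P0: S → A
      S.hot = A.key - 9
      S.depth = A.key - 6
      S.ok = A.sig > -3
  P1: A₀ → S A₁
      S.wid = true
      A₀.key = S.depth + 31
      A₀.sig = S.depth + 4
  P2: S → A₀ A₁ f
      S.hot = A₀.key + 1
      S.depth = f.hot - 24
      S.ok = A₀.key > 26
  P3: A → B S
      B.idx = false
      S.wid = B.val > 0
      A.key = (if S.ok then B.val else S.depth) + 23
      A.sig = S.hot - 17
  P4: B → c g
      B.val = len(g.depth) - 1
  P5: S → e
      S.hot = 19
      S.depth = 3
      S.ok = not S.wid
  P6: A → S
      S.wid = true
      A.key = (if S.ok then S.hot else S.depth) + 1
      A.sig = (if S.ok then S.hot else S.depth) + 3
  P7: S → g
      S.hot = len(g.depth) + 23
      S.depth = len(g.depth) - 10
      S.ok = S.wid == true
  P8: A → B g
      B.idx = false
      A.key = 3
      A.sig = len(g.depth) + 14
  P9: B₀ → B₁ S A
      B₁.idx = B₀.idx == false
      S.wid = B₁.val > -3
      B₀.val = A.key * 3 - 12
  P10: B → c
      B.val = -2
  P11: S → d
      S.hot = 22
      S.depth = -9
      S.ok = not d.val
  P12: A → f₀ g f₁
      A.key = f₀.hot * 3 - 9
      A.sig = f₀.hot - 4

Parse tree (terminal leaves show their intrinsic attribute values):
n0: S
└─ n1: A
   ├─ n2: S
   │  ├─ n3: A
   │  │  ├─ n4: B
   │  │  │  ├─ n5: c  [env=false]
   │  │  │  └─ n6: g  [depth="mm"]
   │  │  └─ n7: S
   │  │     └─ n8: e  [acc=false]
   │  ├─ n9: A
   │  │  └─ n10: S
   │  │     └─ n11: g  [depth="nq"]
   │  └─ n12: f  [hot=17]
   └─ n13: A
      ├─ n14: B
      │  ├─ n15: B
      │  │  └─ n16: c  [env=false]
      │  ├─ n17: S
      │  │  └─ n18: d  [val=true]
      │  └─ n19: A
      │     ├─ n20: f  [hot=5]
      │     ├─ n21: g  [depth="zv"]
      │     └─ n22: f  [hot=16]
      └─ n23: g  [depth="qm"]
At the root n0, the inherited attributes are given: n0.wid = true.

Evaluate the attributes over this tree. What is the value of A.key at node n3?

26

1. n0.wid = true  [given at root]
2. n2.wid = true  [true]
3. n4.idx = false  [false]
4. n5.env = false  [terminal]
5. n6.depth = "mm"  [terminal]
6. n4.val = 1  [len(g.depth) - 1]
7. n7.wid = true  [B.val > 0]
8. n8.acc = false  [terminal]
9. n7.hot = 19  [19]
10. n7.depth = 3  [3]
11. n7.ok = false  [not S.wid]
12. n3.key = 26  [(if S.ok then B.val else S.depth) + 23]
13. n3.sig = 2  [S.hot - 17]
14. n10.wid = true  [true]
15. n11.depth = "nq"  [terminal]
16. n10.hot = 25  [len(g.depth) + 23]
17. n10.depth = -8  [len(g.depth) - 10]
18. n10.ok = true  [S.wid == true]
19. n9.key = 26  [(if S.ok then S.hot else S.depth) + 1]
20. n9.sig = 28  [(if S.ok then S.hot else S.depth) + 3]
21. n12.hot = 17  [terminal]
22. n2.hot = 27  [A₀.key + 1]
23. n2.depth = -7  [f.hot - 24]
24. n2.ok = false  [A₀.key > 26]
25. n14.idx = false  [false]
26. n15.idx = true  [B₀.idx == false]
27. n16.env = false  [terminal]
28. n15.val = -2  [-2]
29. n17.wid = true  [B₁.val > -3]
30. n18.val = true  [terminal]
31. n17.hot = 22  [22]
32. n17.depth = -9  [-9]
33. n17.ok = false  [not d.val]
34. n20.hot = 5  [terminal]
35. n21.depth = "zv"  [terminal]
36. n22.hot = 16  [terminal]
37. n19.key = 6  [f₀.hot * 3 - 9]
38. n19.sig = 1  [f₀.hot - 4]
39. n14.val = 6  [A.key * 3 - 12]
40. n23.depth = "qm"  [terminal]
41. n13.key = 3  [3]
42. n13.sig = 16  [len(g.depth) + 14]
43. n1.key = 24  [S.depth + 31]
44. n1.sig = -3  [S.depth + 4]
45. n0.hot = 15  [A.key - 9]
46. n0.depth = 18  [A.key - 6]
47. n0.ok = false  [A.sig > -3]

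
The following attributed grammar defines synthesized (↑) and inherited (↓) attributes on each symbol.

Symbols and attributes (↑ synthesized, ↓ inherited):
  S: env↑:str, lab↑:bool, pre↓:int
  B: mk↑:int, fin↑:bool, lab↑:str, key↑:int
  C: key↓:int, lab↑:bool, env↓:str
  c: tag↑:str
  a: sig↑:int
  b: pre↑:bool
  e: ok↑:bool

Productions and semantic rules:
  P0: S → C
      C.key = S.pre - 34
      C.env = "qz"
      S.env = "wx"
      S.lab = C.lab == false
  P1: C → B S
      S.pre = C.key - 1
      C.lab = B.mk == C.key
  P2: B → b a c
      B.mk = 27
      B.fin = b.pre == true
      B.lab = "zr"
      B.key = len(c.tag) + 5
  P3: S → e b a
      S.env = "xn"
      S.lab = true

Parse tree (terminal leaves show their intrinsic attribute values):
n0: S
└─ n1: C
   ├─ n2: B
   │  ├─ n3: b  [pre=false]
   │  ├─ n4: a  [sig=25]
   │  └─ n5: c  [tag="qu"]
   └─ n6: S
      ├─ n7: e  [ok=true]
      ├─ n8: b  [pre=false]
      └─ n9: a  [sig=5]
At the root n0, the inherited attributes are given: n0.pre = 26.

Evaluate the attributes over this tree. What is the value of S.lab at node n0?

1. n0.pre = 26  [given at root]
2. n1.key = -8  [S.pre - 34]
3. n1.env = "qz"  ["qz"]
4. n3.pre = false  [terminal]
5. n4.sig = 25  [terminal]
6. n5.tag = "qu"  [terminal]
7. n2.mk = 27  [27]
8. n2.fin = false  [b.pre == true]
9. n2.lab = "zr"  ["zr"]
10. n2.key = 7  [len(c.tag) + 5]
11. n6.pre = -9  [C.key - 1]
12. n7.ok = true  [terminal]
13. n8.pre = false  [terminal]
14. n9.sig = 5  [terminal]
15. n6.env = "xn"  ["xn"]
16. n6.lab = true  [true]
17. n1.lab = false  [B.mk == C.key]
18. n0.env = "wx"  ["wx"]
19. n0.lab = true  [C.lab == false]

true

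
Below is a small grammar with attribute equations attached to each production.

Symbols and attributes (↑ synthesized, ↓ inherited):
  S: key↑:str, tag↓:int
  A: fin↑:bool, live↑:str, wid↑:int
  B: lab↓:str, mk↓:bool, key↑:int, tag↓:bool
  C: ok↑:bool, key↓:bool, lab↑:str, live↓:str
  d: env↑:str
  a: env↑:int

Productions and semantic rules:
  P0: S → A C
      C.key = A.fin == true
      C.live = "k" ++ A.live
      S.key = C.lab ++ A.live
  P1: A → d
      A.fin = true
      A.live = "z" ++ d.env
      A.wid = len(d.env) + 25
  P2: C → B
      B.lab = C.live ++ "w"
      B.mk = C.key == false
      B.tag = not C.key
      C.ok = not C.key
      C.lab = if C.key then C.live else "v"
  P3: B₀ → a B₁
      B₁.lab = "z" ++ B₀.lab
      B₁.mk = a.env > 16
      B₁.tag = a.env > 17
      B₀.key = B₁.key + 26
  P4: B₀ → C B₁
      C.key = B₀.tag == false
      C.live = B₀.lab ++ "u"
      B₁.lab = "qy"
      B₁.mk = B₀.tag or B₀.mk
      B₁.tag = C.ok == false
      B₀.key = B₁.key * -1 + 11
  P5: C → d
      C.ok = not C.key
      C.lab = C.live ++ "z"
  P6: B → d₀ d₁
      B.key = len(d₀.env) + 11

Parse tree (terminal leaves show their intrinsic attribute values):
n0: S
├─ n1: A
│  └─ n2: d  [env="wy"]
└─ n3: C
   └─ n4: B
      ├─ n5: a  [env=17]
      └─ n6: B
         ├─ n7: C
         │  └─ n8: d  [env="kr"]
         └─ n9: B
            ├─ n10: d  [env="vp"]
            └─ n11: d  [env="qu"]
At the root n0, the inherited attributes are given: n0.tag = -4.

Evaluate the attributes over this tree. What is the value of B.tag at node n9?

true

1. n0.tag = -4  [given at root]
2. n2.env = "wy"  [terminal]
3. n1.fin = true  [true]
4. n1.live = "zwy"  ["z" ++ d.env]
5. n1.wid = 27  [len(d.env) + 25]
6. n3.key = true  [A.fin == true]
7. n3.live = "kzwy"  ["k" ++ A.live]
8. n4.lab = "kzwyw"  [C.live ++ "w"]
9. n4.mk = false  [C.key == false]
10. n4.tag = false  [not C.key]
11. n5.env = 17  [terminal]
12. n6.lab = "zkzwyw"  ["z" ++ B₀.lab]
13. n6.mk = true  [a.env > 16]
14. n6.tag = false  [a.env > 17]
15. n7.key = true  [B₀.tag == false]
16. n7.live = "zkzwywu"  [B₀.lab ++ "u"]
17. n8.env = "kr"  [terminal]
18. n7.ok = false  [not C.key]
19. n7.lab = "zkzwywuz"  [C.live ++ "z"]
20. n9.lab = "qy"  ["qy"]
21. n9.mk = true  [B₀.tag or B₀.mk]
22. n9.tag = true  [C.ok == false]
23. n10.env = "vp"  [terminal]
24. n11.env = "qu"  [terminal]
25. n9.key = 13  [len(d₀.env) + 11]
26. n6.key = -2  [B₁.key * -1 + 11]
27. n4.key = 24  [B₁.key + 26]
28. n3.ok = false  [not C.key]
29. n3.lab = "kzwy"  [if C.key then C.live else "v"]
30. n0.key = "kzwyzwy"  [C.lab ++ A.live]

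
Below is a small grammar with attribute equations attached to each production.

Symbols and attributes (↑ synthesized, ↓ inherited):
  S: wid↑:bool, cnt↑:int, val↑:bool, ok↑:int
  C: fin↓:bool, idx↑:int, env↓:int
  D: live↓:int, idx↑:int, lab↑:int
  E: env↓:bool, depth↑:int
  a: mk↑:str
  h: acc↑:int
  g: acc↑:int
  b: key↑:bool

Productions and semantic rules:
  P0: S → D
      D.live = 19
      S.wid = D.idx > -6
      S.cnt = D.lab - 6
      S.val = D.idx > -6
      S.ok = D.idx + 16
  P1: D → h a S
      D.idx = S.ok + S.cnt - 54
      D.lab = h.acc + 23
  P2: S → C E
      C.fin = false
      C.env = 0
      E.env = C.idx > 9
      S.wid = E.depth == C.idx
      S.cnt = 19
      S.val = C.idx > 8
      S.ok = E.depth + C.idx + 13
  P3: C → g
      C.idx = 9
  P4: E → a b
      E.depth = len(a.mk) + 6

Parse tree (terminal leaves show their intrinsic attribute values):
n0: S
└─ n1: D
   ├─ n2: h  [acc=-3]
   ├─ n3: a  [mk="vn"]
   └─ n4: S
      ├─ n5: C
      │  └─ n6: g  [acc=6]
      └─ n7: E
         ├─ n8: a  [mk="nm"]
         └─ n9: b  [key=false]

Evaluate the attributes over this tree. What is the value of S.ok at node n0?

1. n1.live = 19  [19]
2. n2.acc = -3  [terminal]
3. n3.mk = "vn"  [terminal]
4. n5.fin = false  [false]
5. n5.env = 0  [0]
6. n6.acc = 6  [terminal]
7. n5.idx = 9  [9]
8. n7.env = false  [C.idx > 9]
9. n8.mk = "nm"  [terminal]
10. n9.key = false  [terminal]
11. n7.depth = 8  [len(a.mk) + 6]
12. n4.wid = false  [E.depth == C.idx]
13. n4.cnt = 19  [19]
14. n4.val = true  [C.idx > 8]
15. n4.ok = 30  [E.depth + C.idx + 13]
16. n1.idx = -5  [S.ok + S.cnt - 54]
17. n1.lab = 20  [h.acc + 23]
18. n0.wid = true  [D.idx > -6]
19. n0.cnt = 14  [D.lab - 6]
20. n0.val = true  [D.idx > -6]
21. n0.ok = 11  [D.idx + 16]

11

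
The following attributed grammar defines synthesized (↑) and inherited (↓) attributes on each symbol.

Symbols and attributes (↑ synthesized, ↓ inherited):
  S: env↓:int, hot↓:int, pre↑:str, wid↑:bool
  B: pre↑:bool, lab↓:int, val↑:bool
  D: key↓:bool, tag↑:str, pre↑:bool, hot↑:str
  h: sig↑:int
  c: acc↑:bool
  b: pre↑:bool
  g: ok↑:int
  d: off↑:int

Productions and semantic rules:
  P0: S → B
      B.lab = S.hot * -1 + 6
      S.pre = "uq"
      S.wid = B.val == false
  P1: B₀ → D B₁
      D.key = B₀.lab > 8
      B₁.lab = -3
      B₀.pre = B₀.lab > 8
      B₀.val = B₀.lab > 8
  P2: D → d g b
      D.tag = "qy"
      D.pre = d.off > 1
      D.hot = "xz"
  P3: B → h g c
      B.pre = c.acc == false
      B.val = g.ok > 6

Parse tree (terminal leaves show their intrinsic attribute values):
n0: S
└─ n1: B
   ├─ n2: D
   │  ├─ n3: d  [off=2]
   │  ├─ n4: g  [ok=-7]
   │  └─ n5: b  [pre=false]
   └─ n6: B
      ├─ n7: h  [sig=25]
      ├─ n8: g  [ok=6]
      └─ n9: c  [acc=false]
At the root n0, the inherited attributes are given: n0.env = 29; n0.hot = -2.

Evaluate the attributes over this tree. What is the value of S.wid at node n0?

1. n0.env = 29  [given at root]
2. n0.hot = -2  [given at root]
3. n1.lab = 8  [S.hot * -1 + 6]
4. n2.key = false  [B₀.lab > 8]
5. n3.off = 2  [terminal]
6. n4.ok = -7  [terminal]
7. n5.pre = false  [terminal]
8. n2.tag = "qy"  ["qy"]
9. n2.pre = true  [d.off > 1]
10. n2.hot = "xz"  ["xz"]
11. n6.lab = -3  [-3]
12. n7.sig = 25  [terminal]
13. n8.ok = 6  [terminal]
14. n9.acc = false  [terminal]
15. n6.pre = true  [c.acc == false]
16. n6.val = false  [g.ok > 6]
17. n1.pre = false  [B₀.lab > 8]
18. n1.val = false  [B₀.lab > 8]
19. n0.pre = "uq"  ["uq"]
20. n0.wid = true  [B.val == false]

true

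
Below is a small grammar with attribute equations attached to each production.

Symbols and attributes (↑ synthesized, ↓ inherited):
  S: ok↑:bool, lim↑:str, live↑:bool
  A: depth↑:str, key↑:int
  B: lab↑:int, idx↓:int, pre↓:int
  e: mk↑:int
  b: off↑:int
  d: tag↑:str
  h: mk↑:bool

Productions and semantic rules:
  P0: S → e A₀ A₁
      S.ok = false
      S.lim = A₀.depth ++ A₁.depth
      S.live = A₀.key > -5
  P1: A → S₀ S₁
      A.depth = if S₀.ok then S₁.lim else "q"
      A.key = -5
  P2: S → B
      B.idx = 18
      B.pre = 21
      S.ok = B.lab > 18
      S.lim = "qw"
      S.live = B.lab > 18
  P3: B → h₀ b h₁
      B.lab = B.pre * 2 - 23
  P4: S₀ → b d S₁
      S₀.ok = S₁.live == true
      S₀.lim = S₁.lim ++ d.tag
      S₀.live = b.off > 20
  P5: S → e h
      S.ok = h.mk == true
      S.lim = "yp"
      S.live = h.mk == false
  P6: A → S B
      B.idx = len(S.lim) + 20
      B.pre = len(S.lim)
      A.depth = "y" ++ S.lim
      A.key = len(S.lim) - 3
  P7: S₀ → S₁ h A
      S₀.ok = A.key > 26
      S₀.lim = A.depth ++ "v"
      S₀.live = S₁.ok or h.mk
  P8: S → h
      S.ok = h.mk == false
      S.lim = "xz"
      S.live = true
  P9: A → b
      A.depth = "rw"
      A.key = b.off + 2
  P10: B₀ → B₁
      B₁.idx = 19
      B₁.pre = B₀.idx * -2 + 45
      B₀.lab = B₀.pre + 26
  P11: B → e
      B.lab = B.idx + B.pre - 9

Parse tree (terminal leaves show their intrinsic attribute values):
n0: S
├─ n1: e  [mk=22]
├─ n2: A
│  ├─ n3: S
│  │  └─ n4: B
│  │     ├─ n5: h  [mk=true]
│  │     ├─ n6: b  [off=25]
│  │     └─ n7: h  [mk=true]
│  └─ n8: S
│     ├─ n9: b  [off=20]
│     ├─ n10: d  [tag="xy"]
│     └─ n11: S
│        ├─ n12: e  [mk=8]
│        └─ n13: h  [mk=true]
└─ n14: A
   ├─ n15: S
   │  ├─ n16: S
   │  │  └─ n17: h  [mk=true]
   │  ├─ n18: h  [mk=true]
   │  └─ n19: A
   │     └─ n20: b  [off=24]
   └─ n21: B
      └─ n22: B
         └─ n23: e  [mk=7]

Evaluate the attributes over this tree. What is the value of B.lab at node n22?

1. n1.mk = 22  [terminal]
2. n4.idx = 18  [18]
3. n4.pre = 21  [21]
4. n5.mk = true  [terminal]
5. n6.off = 25  [terminal]
6. n7.mk = true  [terminal]
7. n4.lab = 19  [B.pre * 2 - 23]
8. n3.ok = true  [B.lab > 18]
9. n3.lim = "qw"  ["qw"]
10. n3.live = true  [B.lab > 18]
11. n9.off = 20  [terminal]
12. n10.tag = "xy"  [terminal]
13. n12.mk = 8  [terminal]
14. n13.mk = true  [terminal]
15. n11.ok = true  [h.mk == true]
16. n11.lim = "yp"  ["yp"]
17. n11.live = false  [h.mk == false]
18. n8.ok = false  [S₁.live == true]
19. n8.lim = "ypxy"  [S₁.lim ++ d.tag]
20. n8.live = false  [b.off > 20]
21. n2.depth = "ypxy"  [if S₀.ok then S₁.lim else "q"]
22. n2.key = -5  [-5]
23. n17.mk = true  [terminal]
24. n16.ok = false  [h.mk == false]
25. n16.lim = "xz"  ["xz"]
26. n16.live = true  [true]
27. n18.mk = true  [terminal]
28. n20.off = 24  [terminal]
29. n19.depth = "rw"  ["rw"]
30. n19.key = 26  [b.off + 2]
31. n15.ok = false  [A.key > 26]
32. n15.lim = "rwv"  [A.depth ++ "v"]
33. n15.live = true  [S₁.ok or h.mk]
34. n21.idx = 23  [len(S.lim) + 20]
35. n21.pre = 3  [len(S.lim)]
36. n22.idx = 19  [19]
37. n22.pre = -1  [B₀.idx * -2 + 45]
38. n23.mk = 7  [terminal]
39. n22.lab = 9  [B.idx + B.pre - 9]
40. n21.lab = 29  [B₀.pre + 26]
41. n14.depth = "yrwv"  ["y" ++ S.lim]
42. n14.key = 0  [len(S.lim) - 3]
43. n0.ok = false  [false]
44. n0.lim = "ypxyyrwv"  [A₀.depth ++ A₁.depth]
45. n0.live = false  [A₀.key > -5]

9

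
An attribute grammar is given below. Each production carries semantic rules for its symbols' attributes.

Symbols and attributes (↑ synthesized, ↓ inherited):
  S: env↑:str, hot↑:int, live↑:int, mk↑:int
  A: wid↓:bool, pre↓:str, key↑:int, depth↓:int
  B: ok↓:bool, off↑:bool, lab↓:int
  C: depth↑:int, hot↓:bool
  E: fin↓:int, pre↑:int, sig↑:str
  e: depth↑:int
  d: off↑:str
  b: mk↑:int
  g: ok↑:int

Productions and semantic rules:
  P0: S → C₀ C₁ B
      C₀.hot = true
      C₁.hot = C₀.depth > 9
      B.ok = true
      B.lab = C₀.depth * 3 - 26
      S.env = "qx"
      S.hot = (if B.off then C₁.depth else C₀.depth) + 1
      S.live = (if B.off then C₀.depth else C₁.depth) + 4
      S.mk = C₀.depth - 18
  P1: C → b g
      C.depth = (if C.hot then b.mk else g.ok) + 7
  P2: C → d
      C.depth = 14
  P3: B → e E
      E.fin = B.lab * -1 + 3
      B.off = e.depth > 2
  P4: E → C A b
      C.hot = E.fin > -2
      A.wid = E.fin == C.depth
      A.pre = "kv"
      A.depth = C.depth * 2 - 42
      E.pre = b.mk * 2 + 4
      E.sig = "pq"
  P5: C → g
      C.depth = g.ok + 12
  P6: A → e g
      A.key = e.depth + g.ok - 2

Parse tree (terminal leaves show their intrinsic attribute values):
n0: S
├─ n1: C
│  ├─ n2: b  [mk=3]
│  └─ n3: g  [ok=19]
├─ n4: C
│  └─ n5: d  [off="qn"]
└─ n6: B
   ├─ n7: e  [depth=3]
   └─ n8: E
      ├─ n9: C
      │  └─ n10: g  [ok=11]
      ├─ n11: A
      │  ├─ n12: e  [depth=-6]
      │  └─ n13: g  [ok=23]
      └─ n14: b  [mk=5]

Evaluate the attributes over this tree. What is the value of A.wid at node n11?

1. n1.hot = true  [true]
2. n2.mk = 3  [terminal]
3. n3.ok = 19  [terminal]
4. n1.depth = 10  [(if C.hot then b.mk else g.ok) + 7]
5. n4.hot = true  [C₀.depth > 9]
6. n5.off = "qn"  [terminal]
7. n4.depth = 14  [14]
8. n6.ok = true  [true]
9. n6.lab = 4  [C₀.depth * 3 - 26]
10. n7.depth = 3  [terminal]
11. n8.fin = -1  [B.lab * -1 + 3]
12. n9.hot = true  [E.fin > -2]
13. n10.ok = 11  [terminal]
14. n9.depth = 23  [g.ok + 12]
15. n11.wid = false  [E.fin == C.depth]
16. n11.pre = "kv"  ["kv"]
17. n11.depth = 4  [C.depth * 2 - 42]
18. n12.depth = -6  [terminal]
19. n13.ok = 23  [terminal]
20. n11.key = 15  [e.depth + g.ok - 2]
21. n14.mk = 5  [terminal]
22. n8.pre = 14  [b.mk * 2 + 4]
23. n8.sig = "pq"  ["pq"]
24. n6.off = true  [e.depth > 2]
25. n0.env = "qx"  ["qx"]
26. n0.hot = 15  [(if B.off then C₁.depth else C₀.depth) + 1]
27. n0.live = 14  [(if B.off then C₀.depth else C₁.depth) + 4]
28. n0.mk = -8  [C₀.depth - 18]

false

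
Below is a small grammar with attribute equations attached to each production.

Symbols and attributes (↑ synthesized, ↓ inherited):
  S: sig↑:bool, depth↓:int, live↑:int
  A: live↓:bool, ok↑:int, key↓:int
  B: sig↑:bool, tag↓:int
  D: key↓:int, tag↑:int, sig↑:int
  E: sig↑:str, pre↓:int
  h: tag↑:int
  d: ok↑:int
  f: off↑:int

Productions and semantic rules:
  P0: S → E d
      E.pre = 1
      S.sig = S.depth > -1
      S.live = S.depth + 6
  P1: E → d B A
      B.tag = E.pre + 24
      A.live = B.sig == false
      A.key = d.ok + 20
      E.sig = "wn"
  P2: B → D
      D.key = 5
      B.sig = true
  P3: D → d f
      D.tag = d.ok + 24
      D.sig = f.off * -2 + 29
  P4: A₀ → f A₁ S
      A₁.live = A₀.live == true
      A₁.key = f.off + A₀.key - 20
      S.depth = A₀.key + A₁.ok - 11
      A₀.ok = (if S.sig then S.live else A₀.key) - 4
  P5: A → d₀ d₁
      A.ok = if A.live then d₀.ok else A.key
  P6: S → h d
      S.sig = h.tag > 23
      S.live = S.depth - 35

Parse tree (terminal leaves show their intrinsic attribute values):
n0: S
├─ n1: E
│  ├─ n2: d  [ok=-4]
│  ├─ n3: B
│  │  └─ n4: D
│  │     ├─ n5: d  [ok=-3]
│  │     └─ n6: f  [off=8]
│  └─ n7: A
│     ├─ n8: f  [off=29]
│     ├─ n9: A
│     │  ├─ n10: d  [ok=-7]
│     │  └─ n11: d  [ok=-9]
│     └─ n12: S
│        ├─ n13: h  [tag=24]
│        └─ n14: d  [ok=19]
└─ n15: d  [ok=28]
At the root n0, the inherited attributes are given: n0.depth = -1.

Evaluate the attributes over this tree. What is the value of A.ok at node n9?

1. n0.depth = -1  [given at root]
2. n1.pre = 1  [1]
3. n2.ok = -4  [terminal]
4. n3.tag = 25  [E.pre + 24]
5. n4.key = 5  [5]
6. n5.ok = -3  [terminal]
7. n6.off = 8  [terminal]
8. n4.tag = 21  [d.ok + 24]
9. n4.sig = 13  [f.off * -2 + 29]
10. n3.sig = true  [true]
11. n7.live = false  [B.sig == false]
12. n7.key = 16  [d.ok + 20]
13. n8.off = 29  [terminal]
14. n9.live = false  [A₀.live == true]
15. n9.key = 25  [f.off + A₀.key - 20]
16. n10.ok = -7  [terminal]
17. n11.ok = -9  [terminal]
18. n9.ok = 25  [if A.live then d₀.ok else A.key]
19. n12.depth = 30  [A₀.key + A₁.ok - 11]
20. n13.tag = 24  [terminal]
21. n14.ok = 19  [terminal]
22. n12.sig = true  [h.tag > 23]
23. n12.live = -5  [S.depth - 35]
24. n7.ok = -9  [(if S.sig then S.live else A₀.key) - 4]
25. n1.sig = "wn"  ["wn"]
26. n15.ok = 28  [terminal]
27. n0.sig = false  [S.depth > -1]
28. n0.live = 5  [S.depth + 6]

25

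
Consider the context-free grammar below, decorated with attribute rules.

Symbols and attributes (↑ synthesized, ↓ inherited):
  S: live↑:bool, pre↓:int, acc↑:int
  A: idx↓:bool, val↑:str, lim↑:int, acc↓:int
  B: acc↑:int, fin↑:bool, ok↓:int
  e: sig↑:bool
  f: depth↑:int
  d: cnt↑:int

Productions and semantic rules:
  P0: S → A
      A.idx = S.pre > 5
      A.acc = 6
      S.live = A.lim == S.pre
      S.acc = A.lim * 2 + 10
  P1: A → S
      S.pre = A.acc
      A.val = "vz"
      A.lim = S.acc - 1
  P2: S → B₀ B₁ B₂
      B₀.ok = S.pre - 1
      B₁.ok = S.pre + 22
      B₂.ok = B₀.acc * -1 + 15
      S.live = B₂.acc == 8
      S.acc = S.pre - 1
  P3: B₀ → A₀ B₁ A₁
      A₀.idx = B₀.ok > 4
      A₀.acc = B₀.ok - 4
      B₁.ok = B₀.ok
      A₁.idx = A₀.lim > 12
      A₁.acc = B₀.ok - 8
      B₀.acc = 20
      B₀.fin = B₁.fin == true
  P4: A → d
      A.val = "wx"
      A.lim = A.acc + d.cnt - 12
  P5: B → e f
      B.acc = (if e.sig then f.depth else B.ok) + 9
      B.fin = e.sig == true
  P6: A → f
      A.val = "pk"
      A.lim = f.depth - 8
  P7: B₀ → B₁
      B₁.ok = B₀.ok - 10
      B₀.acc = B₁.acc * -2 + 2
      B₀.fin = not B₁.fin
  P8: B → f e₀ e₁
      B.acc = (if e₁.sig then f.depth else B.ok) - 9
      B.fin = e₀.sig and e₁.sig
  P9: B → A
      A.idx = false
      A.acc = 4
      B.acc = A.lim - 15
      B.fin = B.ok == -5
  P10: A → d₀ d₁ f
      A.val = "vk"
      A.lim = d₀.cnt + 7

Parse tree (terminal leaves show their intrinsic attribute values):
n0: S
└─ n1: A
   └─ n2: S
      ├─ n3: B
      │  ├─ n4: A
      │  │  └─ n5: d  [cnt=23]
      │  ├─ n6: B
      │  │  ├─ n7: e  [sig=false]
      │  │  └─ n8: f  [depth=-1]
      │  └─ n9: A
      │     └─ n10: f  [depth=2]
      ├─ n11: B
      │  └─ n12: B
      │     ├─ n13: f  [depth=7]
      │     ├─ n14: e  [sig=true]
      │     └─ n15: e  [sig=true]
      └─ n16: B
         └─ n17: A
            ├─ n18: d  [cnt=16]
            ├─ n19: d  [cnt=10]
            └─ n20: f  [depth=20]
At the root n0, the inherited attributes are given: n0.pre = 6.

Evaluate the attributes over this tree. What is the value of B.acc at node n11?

6

1. n0.pre = 6  [given at root]
2. n1.idx = true  [S.pre > 5]
3. n1.acc = 6  [6]
4. n2.pre = 6  [A.acc]
5. n3.ok = 5  [S.pre - 1]
6. n4.idx = true  [B₀.ok > 4]
7. n4.acc = 1  [B₀.ok - 4]
8. n5.cnt = 23  [terminal]
9. n4.val = "wx"  ["wx"]
10. n4.lim = 12  [A.acc + d.cnt - 12]
11. n6.ok = 5  [B₀.ok]
12. n7.sig = false  [terminal]
13. n8.depth = -1  [terminal]
14. n6.acc = 14  [(if e.sig then f.depth else B.ok) + 9]
15. n6.fin = false  [e.sig == true]
16. n9.idx = false  [A₀.lim > 12]
17. n9.acc = -3  [B₀.ok - 8]
18. n10.depth = 2  [terminal]
19. n9.val = "pk"  ["pk"]
20. n9.lim = -6  [f.depth - 8]
21. n3.acc = 20  [20]
22. n3.fin = false  [B₁.fin == true]
23. n11.ok = 28  [S.pre + 22]
24. n12.ok = 18  [B₀.ok - 10]
25. n13.depth = 7  [terminal]
26. n14.sig = true  [terminal]
27. n15.sig = true  [terminal]
28. n12.acc = -2  [(if e₁.sig then f.depth else B.ok) - 9]
29. n12.fin = true  [e₀.sig and e₁.sig]
30. n11.acc = 6  [B₁.acc * -2 + 2]
31. n11.fin = false  [not B₁.fin]
32. n16.ok = -5  [B₀.acc * -1 + 15]
33. n17.idx = false  [false]
34. n17.acc = 4  [4]
35. n18.cnt = 16  [terminal]
36. n19.cnt = 10  [terminal]
37. n20.depth = 20  [terminal]
38. n17.val = "vk"  ["vk"]
39. n17.lim = 23  [d₀.cnt + 7]
40. n16.acc = 8  [A.lim - 15]
41. n16.fin = true  [B.ok == -5]
42. n2.live = true  [B₂.acc == 8]
43. n2.acc = 5  [S.pre - 1]
44. n1.val = "vz"  ["vz"]
45. n1.lim = 4  [S.acc - 1]
46. n0.live = false  [A.lim == S.pre]
47. n0.acc = 18  [A.lim * 2 + 10]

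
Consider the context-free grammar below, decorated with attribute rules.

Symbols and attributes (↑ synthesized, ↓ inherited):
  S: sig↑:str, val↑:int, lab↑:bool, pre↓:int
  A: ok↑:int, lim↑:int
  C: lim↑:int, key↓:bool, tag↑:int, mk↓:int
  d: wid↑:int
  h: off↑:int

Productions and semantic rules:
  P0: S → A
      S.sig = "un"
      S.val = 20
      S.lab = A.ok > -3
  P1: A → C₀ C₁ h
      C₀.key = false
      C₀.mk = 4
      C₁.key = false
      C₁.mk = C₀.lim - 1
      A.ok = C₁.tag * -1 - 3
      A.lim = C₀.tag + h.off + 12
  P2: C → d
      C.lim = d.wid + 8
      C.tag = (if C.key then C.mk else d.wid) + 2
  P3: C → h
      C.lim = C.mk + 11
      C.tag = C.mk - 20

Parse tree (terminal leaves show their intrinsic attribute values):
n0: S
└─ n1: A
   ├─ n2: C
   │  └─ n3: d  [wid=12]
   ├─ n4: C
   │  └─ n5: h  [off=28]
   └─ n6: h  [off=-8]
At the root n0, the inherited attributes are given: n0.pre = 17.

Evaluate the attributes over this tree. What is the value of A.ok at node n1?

-2

1. n0.pre = 17  [given at root]
2. n2.key = false  [false]
3. n2.mk = 4  [4]
4. n3.wid = 12  [terminal]
5. n2.lim = 20  [d.wid + 8]
6. n2.tag = 14  [(if C.key then C.mk else d.wid) + 2]
7. n4.key = false  [false]
8. n4.mk = 19  [C₀.lim - 1]
9. n5.off = 28  [terminal]
10. n4.lim = 30  [C.mk + 11]
11. n4.tag = -1  [C.mk - 20]
12. n6.off = -8  [terminal]
13. n1.ok = -2  [C₁.tag * -1 - 3]
14. n1.lim = 18  [C₀.tag + h.off + 12]
15. n0.sig = "un"  ["un"]
16. n0.val = 20  [20]
17. n0.lab = true  [A.ok > -3]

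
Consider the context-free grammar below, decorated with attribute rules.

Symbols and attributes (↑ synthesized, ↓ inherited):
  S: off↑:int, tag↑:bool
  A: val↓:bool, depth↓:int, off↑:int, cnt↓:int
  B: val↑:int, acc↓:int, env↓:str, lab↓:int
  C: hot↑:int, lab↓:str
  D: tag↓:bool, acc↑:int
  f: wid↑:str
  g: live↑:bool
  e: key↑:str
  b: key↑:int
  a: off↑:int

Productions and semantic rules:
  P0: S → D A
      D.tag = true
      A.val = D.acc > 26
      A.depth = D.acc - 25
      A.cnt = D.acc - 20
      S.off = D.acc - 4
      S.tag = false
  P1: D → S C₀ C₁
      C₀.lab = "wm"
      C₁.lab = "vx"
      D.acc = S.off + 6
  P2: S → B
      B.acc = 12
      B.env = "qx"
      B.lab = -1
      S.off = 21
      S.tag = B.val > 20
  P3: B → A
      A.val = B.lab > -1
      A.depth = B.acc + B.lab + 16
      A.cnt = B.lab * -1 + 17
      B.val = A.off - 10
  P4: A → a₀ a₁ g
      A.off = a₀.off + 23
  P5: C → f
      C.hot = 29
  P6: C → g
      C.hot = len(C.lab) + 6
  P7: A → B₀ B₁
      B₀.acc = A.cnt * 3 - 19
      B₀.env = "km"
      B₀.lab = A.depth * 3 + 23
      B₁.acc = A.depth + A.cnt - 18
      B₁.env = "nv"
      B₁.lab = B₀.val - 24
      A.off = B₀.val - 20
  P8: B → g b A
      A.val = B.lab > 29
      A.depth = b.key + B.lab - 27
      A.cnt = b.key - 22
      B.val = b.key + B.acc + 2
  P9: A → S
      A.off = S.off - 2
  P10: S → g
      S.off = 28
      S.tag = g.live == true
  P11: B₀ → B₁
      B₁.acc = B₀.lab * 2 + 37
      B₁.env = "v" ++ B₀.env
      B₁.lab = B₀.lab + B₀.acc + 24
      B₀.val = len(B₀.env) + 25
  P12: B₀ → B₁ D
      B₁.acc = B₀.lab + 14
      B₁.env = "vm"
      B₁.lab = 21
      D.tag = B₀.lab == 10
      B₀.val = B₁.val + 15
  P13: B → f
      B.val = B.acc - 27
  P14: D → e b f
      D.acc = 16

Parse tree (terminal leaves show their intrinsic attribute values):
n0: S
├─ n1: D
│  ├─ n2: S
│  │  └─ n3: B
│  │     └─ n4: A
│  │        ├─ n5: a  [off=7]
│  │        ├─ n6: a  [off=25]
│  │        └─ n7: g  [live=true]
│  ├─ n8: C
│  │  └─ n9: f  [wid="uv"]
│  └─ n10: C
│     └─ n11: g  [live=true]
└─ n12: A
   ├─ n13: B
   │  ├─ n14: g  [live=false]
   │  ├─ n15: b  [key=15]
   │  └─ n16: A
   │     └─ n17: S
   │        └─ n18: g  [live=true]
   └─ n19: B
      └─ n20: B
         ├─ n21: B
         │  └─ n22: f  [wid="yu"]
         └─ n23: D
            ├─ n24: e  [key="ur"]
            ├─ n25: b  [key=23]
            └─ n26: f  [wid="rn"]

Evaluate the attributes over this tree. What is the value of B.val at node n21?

-3

1. n1.tag = true  [true]
2. n3.acc = 12  [12]
3. n3.env = "qx"  ["qx"]
4. n3.lab = -1  [-1]
5. n4.val = false  [B.lab > -1]
6. n4.depth = 27  [B.acc + B.lab + 16]
7. n4.cnt = 18  [B.lab * -1 + 17]
8. n5.off = 7  [terminal]
9. n6.off = 25  [terminal]
10. n7.live = true  [terminal]
11. n4.off = 30  [a₀.off + 23]
12. n3.val = 20  [A.off - 10]
13. n2.off = 21  [21]
14. n2.tag = false  [B.val > 20]
15. n8.lab = "wm"  ["wm"]
16. n9.wid = "uv"  [terminal]
17. n8.hot = 29  [29]
18. n10.lab = "vx"  ["vx"]
19. n11.live = true  [terminal]
20. n10.hot = 8  [len(C.lab) + 6]
21. n1.acc = 27  [S.off + 6]
22. n12.val = true  [D.acc > 26]
23. n12.depth = 2  [D.acc - 25]
24. n12.cnt = 7  [D.acc - 20]
25. n13.acc = 2  [A.cnt * 3 - 19]
26. n13.env = "km"  ["km"]
27. n13.lab = 29  [A.depth * 3 + 23]
28. n14.live = false  [terminal]
29. n15.key = 15  [terminal]
30. n16.val = false  [B.lab > 29]
31. n16.depth = 17  [b.key + B.lab - 27]
32. n16.cnt = -7  [b.key - 22]
33. n18.live = true  [terminal]
34. n17.off = 28  [28]
35. n17.tag = true  [g.live == true]
36. n16.off = 26  [S.off - 2]
37. n13.val = 19  [b.key + B.acc + 2]
38. n19.acc = -9  [A.depth + A.cnt - 18]
39. n19.env = "nv"  ["nv"]
40. n19.lab = -5  [B₀.val - 24]
41. n20.acc = 27  [B₀.lab * 2 + 37]
42. n20.env = "vnv"  ["v" ++ B₀.env]
43. n20.lab = 10  [B₀.lab + B₀.acc + 24]
44. n21.acc = 24  [B₀.lab + 14]
45. n21.env = "vm"  ["vm"]
46. n21.lab = 21  [21]
47. n22.wid = "yu"  [terminal]
48. n21.val = -3  [B.acc - 27]
49. n23.tag = true  [B₀.lab == 10]
50. n24.key = "ur"  [terminal]
51. n25.key = 23  [terminal]
52. n26.wid = "rn"  [terminal]
53. n23.acc = 16  [16]
54. n20.val = 12  [B₁.val + 15]
55. n19.val = 27  [len(B₀.env) + 25]
56. n12.off = -1  [B₀.val - 20]
57. n0.off = 23  [D.acc - 4]
58. n0.tag = false  [false]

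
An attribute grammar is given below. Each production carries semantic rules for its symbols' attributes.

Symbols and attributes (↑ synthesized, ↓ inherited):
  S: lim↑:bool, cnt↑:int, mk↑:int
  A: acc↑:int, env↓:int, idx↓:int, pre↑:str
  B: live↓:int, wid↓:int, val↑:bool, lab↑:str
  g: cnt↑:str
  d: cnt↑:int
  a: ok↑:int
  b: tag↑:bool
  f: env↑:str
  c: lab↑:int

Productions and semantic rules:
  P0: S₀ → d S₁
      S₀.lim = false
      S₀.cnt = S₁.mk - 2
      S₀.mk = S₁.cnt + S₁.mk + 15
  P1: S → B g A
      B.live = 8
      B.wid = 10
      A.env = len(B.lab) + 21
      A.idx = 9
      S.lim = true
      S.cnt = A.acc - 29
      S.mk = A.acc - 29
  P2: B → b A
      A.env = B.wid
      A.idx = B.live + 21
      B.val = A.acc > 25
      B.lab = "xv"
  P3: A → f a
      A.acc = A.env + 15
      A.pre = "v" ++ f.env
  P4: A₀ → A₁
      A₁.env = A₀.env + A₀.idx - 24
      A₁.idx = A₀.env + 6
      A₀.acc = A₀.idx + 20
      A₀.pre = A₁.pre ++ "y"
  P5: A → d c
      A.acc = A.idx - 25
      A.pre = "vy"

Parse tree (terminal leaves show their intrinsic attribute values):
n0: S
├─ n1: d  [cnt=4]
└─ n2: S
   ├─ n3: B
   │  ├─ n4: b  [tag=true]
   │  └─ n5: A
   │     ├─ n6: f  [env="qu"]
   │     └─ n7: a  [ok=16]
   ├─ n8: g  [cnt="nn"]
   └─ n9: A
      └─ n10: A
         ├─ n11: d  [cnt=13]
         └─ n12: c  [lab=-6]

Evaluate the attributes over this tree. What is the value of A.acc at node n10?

4

1. n1.cnt = 4  [terminal]
2. n3.live = 8  [8]
3. n3.wid = 10  [10]
4. n4.tag = true  [terminal]
5. n5.env = 10  [B.wid]
6. n5.idx = 29  [B.live + 21]
7. n6.env = "qu"  [terminal]
8. n7.ok = 16  [terminal]
9. n5.acc = 25  [A.env + 15]
10. n5.pre = "vqu"  ["v" ++ f.env]
11. n3.val = false  [A.acc > 25]
12. n3.lab = "xv"  ["xv"]
13. n8.cnt = "nn"  [terminal]
14. n9.env = 23  [len(B.lab) + 21]
15. n9.idx = 9  [9]
16. n10.env = 8  [A₀.env + A₀.idx - 24]
17. n10.idx = 29  [A₀.env + 6]
18. n11.cnt = 13  [terminal]
19. n12.lab = -6  [terminal]
20. n10.acc = 4  [A.idx - 25]
21. n10.pre = "vy"  ["vy"]
22. n9.acc = 29  [A₀.idx + 20]
23. n9.pre = "vyy"  [A₁.pre ++ "y"]
24. n2.lim = true  [true]
25. n2.cnt = 0  [A.acc - 29]
26. n2.mk = 0  [A.acc - 29]
27. n0.lim = false  [false]
28. n0.cnt = -2  [S₁.mk - 2]
29. n0.mk = 15  [S₁.cnt + S₁.mk + 15]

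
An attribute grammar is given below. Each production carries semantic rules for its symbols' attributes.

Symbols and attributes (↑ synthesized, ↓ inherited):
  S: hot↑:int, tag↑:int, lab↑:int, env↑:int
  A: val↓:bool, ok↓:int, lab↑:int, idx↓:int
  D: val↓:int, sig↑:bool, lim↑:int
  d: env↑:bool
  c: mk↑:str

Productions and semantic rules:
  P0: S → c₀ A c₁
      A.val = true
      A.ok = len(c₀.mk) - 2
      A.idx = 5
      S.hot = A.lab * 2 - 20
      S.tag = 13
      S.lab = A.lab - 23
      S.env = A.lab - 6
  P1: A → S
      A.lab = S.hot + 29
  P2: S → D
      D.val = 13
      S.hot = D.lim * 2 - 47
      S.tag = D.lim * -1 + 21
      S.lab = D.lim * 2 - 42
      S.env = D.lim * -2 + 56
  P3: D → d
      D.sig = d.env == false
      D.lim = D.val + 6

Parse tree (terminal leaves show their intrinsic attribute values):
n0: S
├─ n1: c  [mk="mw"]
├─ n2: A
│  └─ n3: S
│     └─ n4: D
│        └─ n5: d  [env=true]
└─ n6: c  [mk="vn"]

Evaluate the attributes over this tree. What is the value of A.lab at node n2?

1. n1.mk = "mw"  [terminal]
2. n2.val = true  [true]
3. n2.ok = 0  [len(c₀.mk) - 2]
4. n2.idx = 5  [5]
5. n4.val = 13  [13]
6. n5.env = true  [terminal]
7. n4.sig = false  [d.env == false]
8. n4.lim = 19  [D.val + 6]
9. n3.hot = -9  [D.lim * 2 - 47]
10. n3.tag = 2  [D.lim * -1 + 21]
11. n3.lab = -4  [D.lim * 2 - 42]
12. n3.env = 18  [D.lim * -2 + 56]
13. n2.lab = 20  [S.hot + 29]
14. n6.mk = "vn"  [terminal]
15. n0.hot = 20  [A.lab * 2 - 20]
16. n0.tag = 13  [13]
17. n0.lab = -3  [A.lab - 23]
18. n0.env = 14  [A.lab - 6]

20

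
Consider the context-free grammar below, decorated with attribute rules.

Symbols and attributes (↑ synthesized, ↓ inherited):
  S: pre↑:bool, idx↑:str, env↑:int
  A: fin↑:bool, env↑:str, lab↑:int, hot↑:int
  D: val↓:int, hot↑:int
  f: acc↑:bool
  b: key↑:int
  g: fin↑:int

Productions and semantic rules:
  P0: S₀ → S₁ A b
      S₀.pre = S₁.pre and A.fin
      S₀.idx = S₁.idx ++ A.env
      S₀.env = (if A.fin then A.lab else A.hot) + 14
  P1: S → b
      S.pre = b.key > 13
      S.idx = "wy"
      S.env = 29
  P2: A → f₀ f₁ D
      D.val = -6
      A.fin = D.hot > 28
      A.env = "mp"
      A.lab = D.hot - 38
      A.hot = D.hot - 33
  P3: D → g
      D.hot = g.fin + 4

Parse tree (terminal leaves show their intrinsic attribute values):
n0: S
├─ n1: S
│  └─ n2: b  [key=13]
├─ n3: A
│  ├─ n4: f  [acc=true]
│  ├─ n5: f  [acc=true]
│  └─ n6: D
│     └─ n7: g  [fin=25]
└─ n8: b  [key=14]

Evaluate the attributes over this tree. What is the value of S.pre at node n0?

false

1. n2.key = 13  [terminal]
2. n1.pre = false  [b.key > 13]
3. n1.idx = "wy"  ["wy"]
4. n1.env = 29  [29]
5. n4.acc = true  [terminal]
6. n5.acc = true  [terminal]
7. n6.val = -6  [-6]
8. n7.fin = 25  [terminal]
9. n6.hot = 29  [g.fin + 4]
10. n3.fin = true  [D.hot > 28]
11. n3.env = "mp"  ["mp"]
12. n3.lab = -9  [D.hot - 38]
13. n3.hot = -4  [D.hot - 33]
14. n8.key = 14  [terminal]
15. n0.pre = false  [S₁.pre and A.fin]
16. n0.idx = "wymp"  [S₁.idx ++ A.env]
17. n0.env = 5  [(if A.fin then A.lab else A.hot) + 14]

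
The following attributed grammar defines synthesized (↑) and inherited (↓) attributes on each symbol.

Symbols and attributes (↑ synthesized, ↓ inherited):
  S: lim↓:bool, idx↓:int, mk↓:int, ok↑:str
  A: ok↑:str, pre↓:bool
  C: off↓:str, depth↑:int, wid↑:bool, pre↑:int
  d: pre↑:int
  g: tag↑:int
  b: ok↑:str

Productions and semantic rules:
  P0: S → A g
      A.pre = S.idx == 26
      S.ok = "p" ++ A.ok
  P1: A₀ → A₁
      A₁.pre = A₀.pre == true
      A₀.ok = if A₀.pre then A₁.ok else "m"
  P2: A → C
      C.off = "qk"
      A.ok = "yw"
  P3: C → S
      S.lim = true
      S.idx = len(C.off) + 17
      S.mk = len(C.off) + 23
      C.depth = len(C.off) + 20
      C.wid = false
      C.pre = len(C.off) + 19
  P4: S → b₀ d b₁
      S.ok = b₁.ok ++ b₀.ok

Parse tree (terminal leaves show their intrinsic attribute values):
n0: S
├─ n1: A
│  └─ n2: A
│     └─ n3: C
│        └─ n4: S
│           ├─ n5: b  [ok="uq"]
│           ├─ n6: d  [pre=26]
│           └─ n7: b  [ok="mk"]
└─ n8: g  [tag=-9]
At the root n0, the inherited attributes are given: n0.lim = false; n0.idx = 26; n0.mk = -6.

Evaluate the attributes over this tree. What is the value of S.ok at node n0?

1. n0.lim = false  [given at root]
2. n0.idx = 26  [given at root]
3. n0.mk = -6  [given at root]
4. n1.pre = true  [S.idx == 26]
5. n2.pre = true  [A₀.pre == true]
6. n3.off = "qk"  ["qk"]
7. n4.lim = true  [true]
8. n4.idx = 19  [len(C.off) + 17]
9. n4.mk = 25  [len(C.off) + 23]
10. n5.ok = "uq"  [terminal]
11. n6.pre = 26  [terminal]
12. n7.ok = "mk"  [terminal]
13. n4.ok = "mkuq"  [b₁.ok ++ b₀.ok]
14. n3.depth = 22  [len(C.off) + 20]
15. n3.wid = false  [false]
16. n3.pre = 21  [len(C.off) + 19]
17. n2.ok = "yw"  ["yw"]
18. n1.ok = "yw"  [if A₀.pre then A₁.ok else "m"]
19. n8.tag = -9  [terminal]
20. n0.ok = "pyw"  ["p" ++ A.ok]

"pyw"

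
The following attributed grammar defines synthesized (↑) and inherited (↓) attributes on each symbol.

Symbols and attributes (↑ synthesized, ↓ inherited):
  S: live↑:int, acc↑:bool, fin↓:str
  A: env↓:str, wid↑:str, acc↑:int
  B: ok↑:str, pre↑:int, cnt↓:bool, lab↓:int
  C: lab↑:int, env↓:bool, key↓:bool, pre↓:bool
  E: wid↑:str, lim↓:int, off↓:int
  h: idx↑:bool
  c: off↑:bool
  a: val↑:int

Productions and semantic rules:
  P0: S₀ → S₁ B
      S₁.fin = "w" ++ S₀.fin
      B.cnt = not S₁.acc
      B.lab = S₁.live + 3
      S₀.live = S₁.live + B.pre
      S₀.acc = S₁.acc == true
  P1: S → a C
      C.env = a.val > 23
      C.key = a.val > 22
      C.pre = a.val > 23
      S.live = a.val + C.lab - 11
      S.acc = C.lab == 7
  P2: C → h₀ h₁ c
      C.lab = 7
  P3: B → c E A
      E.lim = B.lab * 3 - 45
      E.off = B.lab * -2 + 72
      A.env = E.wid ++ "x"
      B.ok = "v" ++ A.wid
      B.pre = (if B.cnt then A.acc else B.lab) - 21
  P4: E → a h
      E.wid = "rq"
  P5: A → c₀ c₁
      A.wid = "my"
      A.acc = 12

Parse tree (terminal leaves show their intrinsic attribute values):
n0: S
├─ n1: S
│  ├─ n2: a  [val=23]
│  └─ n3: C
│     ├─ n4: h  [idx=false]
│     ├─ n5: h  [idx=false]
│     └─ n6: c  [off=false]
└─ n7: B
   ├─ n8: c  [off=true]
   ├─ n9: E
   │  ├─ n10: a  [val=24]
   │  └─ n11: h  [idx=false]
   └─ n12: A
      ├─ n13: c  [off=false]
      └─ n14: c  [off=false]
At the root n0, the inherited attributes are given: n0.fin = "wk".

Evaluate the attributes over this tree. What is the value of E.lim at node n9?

21

1. n0.fin = "wk"  [given at root]
2. n1.fin = "wwk"  ["w" ++ S₀.fin]
3. n2.val = 23  [terminal]
4. n3.env = false  [a.val > 23]
5. n3.key = true  [a.val > 22]
6. n3.pre = false  [a.val > 23]
7. n4.idx = false  [terminal]
8. n5.idx = false  [terminal]
9. n6.off = false  [terminal]
10. n3.lab = 7  [7]
11. n1.live = 19  [a.val + C.lab - 11]
12. n1.acc = true  [C.lab == 7]
13. n7.cnt = false  [not S₁.acc]
14. n7.lab = 22  [S₁.live + 3]
15. n8.off = true  [terminal]
16. n9.lim = 21  [B.lab * 3 - 45]
17. n9.off = 28  [B.lab * -2 + 72]
18. n10.val = 24  [terminal]
19. n11.idx = false  [terminal]
20. n9.wid = "rq"  ["rq"]
21. n12.env = "rqx"  [E.wid ++ "x"]
22. n13.off = false  [terminal]
23. n14.off = false  [terminal]
24. n12.wid = "my"  ["my"]
25. n12.acc = 12  [12]
26. n7.ok = "vmy"  ["v" ++ A.wid]
27. n7.pre = 1  [(if B.cnt then A.acc else B.lab) - 21]
28. n0.live = 20  [S₁.live + B.pre]
29. n0.acc = true  [S₁.acc == true]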